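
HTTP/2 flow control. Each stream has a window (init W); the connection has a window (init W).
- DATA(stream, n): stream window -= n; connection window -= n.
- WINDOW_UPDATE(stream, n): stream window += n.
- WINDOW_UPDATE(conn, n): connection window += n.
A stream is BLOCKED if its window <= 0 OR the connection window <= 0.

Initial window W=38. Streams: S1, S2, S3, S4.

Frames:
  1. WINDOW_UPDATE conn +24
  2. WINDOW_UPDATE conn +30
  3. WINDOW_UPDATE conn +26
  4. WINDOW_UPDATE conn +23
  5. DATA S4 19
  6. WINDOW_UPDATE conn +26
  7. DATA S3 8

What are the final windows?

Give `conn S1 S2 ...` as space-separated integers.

Answer: 140 38 38 30 19

Derivation:
Op 1: conn=62 S1=38 S2=38 S3=38 S4=38 blocked=[]
Op 2: conn=92 S1=38 S2=38 S3=38 S4=38 blocked=[]
Op 3: conn=118 S1=38 S2=38 S3=38 S4=38 blocked=[]
Op 4: conn=141 S1=38 S2=38 S3=38 S4=38 blocked=[]
Op 5: conn=122 S1=38 S2=38 S3=38 S4=19 blocked=[]
Op 6: conn=148 S1=38 S2=38 S3=38 S4=19 blocked=[]
Op 7: conn=140 S1=38 S2=38 S3=30 S4=19 blocked=[]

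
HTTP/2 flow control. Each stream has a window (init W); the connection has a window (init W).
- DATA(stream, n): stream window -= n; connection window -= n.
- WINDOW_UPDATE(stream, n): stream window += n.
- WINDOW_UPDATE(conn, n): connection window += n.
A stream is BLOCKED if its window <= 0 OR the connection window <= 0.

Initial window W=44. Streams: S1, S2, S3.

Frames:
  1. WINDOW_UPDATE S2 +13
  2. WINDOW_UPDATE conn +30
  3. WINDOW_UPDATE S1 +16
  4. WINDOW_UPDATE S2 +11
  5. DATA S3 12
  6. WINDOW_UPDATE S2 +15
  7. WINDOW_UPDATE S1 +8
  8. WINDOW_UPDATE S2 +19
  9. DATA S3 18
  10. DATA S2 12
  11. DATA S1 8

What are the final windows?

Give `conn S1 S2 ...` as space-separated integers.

Answer: 24 60 90 14

Derivation:
Op 1: conn=44 S1=44 S2=57 S3=44 blocked=[]
Op 2: conn=74 S1=44 S2=57 S3=44 blocked=[]
Op 3: conn=74 S1=60 S2=57 S3=44 blocked=[]
Op 4: conn=74 S1=60 S2=68 S3=44 blocked=[]
Op 5: conn=62 S1=60 S2=68 S3=32 blocked=[]
Op 6: conn=62 S1=60 S2=83 S3=32 blocked=[]
Op 7: conn=62 S1=68 S2=83 S3=32 blocked=[]
Op 8: conn=62 S1=68 S2=102 S3=32 blocked=[]
Op 9: conn=44 S1=68 S2=102 S3=14 blocked=[]
Op 10: conn=32 S1=68 S2=90 S3=14 blocked=[]
Op 11: conn=24 S1=60 S2=90 S3=14 blocked=[]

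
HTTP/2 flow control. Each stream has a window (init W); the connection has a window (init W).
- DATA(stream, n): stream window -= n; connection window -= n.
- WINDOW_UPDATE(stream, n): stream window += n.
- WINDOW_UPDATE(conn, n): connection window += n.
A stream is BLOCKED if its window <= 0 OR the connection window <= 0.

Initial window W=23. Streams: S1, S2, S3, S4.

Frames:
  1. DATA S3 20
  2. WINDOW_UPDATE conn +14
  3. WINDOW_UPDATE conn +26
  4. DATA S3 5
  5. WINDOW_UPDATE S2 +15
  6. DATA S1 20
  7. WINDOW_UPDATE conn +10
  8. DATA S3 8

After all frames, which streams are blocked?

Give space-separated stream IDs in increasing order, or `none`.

Answer: S3

Derivation:
Op 1: conn=3 S1=23 S2=23 S3=3 S4=23 blocked=[]
Op 2: conn=17 S1=23 S2=23 S3=3 S4=23 blocked=[]
Op 3: conn=43 S1=23 S2=23 S3=3 S4=23 blocked=[]
Op 4: conn=38 S1=23 S2=23 S3=-2 S4=23 blocked=[3]
Op 5: conn=38 S1=23 S2=38 S3=-2 S4=23 blocked=[3]
Op 6: conn=18 S1=3 S2=38 S3=-2 S4=23 blocked=[3]
Op 7: conn=28 S1=3 S2=38 S3=-2 S4=23 blocked=[3]
Op 8: conn=20 S1=3 S2=38 S3=-10 S4=23 blocked=[3]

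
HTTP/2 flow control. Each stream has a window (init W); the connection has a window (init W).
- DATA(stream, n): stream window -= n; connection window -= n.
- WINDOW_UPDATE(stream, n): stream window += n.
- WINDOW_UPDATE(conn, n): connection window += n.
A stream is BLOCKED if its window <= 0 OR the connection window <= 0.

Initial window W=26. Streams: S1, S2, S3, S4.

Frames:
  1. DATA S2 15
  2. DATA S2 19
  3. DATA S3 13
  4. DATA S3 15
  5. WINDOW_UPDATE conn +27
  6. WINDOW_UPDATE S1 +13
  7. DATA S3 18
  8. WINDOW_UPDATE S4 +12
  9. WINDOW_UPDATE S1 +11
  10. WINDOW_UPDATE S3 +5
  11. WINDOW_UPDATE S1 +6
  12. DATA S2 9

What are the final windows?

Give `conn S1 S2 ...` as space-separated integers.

Op 1: conn=11 S1=26 S2=11 S3=26 S4=26 blocked=[]
Op 2: conn=-8 S1=26 S2=-8 S3=26 S4=26 blocked=[1, 2, 3, 4]
Op 3: conn=-21 S1=26 S2=-8 S3=13 S4=26 blocked=[1, 2, 3, 4]
Op 4: conn=-36 S1=26 S2=-8 S3=-2 S4=26 blocked=[1, 2, 3, 4]
Op 5: conn=-9 S1=26 S2=-8 S3=-2 S4=26 blocked=[1, 2, 3, 4]
Op 6: conn=-9 S1=39 S2=-8 S3=-2 S4=26 blocked=[1, 2, 3, 4]
Op 7: conn=-27 S1=39 S2=-8 S3=-20 S4=26 blocked=[1, 2, 3, 4]
Op 8: conn=-27 S1=39 S2=-8 S3=-20 S4=38 blocked=[1, 2, 3, 4]
Op 9: conn=-27 S1=50 S2=-8 S3=-20 S4=38 blocked=[1, 2, 3, 4]
Op 10: conn=-27 S1=50 S2=-8 S3=-15 S4=38 blocked=[1, 2, 3, 4]
Op 11: conn=-27 S1=56 S2=-8 S3=-15 S4=38 blocked=[1, 2, 3, 4]
Op 12: conn=-36 S1=56 S2=-17 S3=-15 S4=38 blocked=[1, 2, 3, 4]

Answer: -36 56 -17 -15 38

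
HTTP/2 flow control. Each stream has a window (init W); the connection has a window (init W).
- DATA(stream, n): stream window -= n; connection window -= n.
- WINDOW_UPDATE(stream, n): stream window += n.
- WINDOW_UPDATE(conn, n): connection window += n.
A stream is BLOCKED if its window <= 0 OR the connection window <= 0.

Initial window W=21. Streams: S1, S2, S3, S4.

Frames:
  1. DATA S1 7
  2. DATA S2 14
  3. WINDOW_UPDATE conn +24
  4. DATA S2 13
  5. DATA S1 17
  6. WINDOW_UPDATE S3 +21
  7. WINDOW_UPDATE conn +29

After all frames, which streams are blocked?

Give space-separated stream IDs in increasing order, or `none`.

Answer: S1 S2

Derivation:
Op 1: conn=14 S1=14 S2=21 S3=21 S4=21 blocked=[]
Op 2: conn=0 S1=14 S2=7 S3=21 S4=21 blocked=[1, 2, 3, 4]
Op 3: conn=24 S1=14 S2=7 S3=21 S4=21 blocked=[]
Op 4: conn=11 S1=14 S2=-6 S3=21 S4=21 blocked=[2]
Op 5: conn=-6 S1=-3 S2=-6 S3=21 S4=21 blocked=[1, 2, 3, 4]
Op 6: conn=-6 S1=-3 S2=-6 S3=42 S4=21 blocked=[1, 2, 3, 4]
Op 7: conn=23 S1=-3 S2=-6 S3=42 S4=21 blocked=[1, 2]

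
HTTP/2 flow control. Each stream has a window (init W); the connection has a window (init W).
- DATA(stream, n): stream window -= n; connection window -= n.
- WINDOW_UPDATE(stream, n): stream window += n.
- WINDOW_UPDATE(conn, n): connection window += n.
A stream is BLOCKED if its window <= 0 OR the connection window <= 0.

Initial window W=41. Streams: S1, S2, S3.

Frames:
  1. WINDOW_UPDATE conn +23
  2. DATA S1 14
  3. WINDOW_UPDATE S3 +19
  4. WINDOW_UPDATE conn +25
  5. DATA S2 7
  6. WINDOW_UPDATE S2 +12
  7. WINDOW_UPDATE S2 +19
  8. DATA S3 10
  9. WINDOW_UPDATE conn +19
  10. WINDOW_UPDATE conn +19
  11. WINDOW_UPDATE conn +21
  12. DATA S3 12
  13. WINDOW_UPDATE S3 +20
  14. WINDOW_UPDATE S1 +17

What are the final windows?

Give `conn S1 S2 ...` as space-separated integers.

Op 1: conn=64 S1=41 S2=41 S3=41 blocked=[]
Op 2: conn=50 S1=27 S2=41 S3=41 blocked=[]
Op 3: conn=50 S1=27 S2=41 S3=60 blocked=[]
Op 4: conn=75 S1=27 S2=41 S3=60 blocked=[]
Op 5: conn=68 S1=27 S2=34 S3=60 blocked=[]
Op 6: conn=68 S1=27 S2=46 S3=60 blocked=[]
Op 7: conn=68 S1=27 S2=65 S3=60 blocked=[]
Op 8: conn=58 S1=27 S2=65 S3=50 blocked=[]
Op 9: conn=77 S1=27 S2=65 S3=50 blocked=[]
Op 10: conn=96 S1=27 S2=65 S3=50 blocked=[]
Op 11: conn=117 S1=27 S2=65 S3=50 blocked=[]
Op 12: conn=105 S1=27 S2=65 S3=38 blocked=[]
Op 13: conn=105 S1=27 S2=65 S3=58 blocked=[]
Op 14: conn=105 S1=44 S2=65 S3=58 blocked=[]

Answer: 105 44 65 58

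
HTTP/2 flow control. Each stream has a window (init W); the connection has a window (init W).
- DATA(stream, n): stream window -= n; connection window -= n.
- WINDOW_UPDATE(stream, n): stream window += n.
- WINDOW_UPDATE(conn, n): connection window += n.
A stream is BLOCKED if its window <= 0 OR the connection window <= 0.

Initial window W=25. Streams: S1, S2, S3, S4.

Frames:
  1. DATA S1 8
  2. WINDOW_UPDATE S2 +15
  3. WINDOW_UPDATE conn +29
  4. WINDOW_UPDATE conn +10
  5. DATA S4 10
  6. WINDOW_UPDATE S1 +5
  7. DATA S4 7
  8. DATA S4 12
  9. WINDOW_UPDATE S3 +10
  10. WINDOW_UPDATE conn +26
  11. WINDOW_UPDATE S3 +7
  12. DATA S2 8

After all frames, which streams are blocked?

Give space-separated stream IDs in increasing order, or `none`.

Answer: S4

Derivation:
Op 1: conn=17 S1=17 S2=25 S3=25 S4=25 blocked=[]
Op 2: conn=17 S1=17 S2=40 S3=25 S4=25 blocked=[]
Op 3: conn=46 S1=17 S2=40 S3=25 S4=25 blocked=[]
Op 4: conn=56 S1=17 S2=40 S3=25 S4=25 blocked=[]
Op 5: conn=46 S1=17 S2=40 S3=25 S4=15 blocked=[]
Op 6: conn=46 S1=22 S2=40 S3=25 S4=15 blocked=[]
Op 7: conn=39 S1=22 S2=40 S3=25 S4=8 blocked=[]
Op 8: conn=27 S1=22 S2=40 S3=25 S4=-4 blocked=[4]
Op 9: conn=27 S1=22 S2=40 S3=35 S4=-4 blocked=[4]
Op 10: conn=53 S1=22 S2=40 S3=35 S4=-4 blocked=[4]
Op 11: conn=53 S1=22 S2=40 S3=42 S4=-4 blocked=[4]
Op 12: conn=45 S1=22 S2=32 S3=42 S4=-4 blocked=[4]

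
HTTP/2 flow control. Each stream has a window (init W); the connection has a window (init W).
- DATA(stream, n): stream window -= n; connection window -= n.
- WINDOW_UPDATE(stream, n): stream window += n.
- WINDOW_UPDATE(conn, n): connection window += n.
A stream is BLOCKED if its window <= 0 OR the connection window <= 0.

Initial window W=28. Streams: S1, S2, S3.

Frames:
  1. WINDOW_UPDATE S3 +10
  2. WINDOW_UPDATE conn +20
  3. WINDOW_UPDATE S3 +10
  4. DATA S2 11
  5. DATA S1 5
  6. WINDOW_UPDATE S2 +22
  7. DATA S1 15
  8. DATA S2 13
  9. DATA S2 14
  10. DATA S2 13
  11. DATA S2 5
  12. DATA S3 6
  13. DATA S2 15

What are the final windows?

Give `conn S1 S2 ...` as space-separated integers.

Answer: -49 8 -21 42

Derivation:
Op 1: conn=28 S1=28 S2=28 S3=38 blocked=[]
Op 2: conn=48 S1=28 S2=28 S3=38 blocked=[]
Op 3: conn=48 S1=28 S2=28 S3=48 blocked=[]
Op 4: conn=37 S1=28 S2=17 S3=48 blocked=[]
Op 5: conn=32 S1=23 S2=17 S3=48 blocked=[]
Op 6: conn=32 S1=23 S2=39 S3=48 blocked=[]
Op 7: conn=17 S1=8 S2=39 S3=48 blocked=[]
Op 8: conn=4 S1=8 S2=26 S3=48 blocked=[]
Op 9: conn=-10 S1=8 S2=12 S3=48 blocked=[1, 2, 3]
Op 10: conn=-23 S1=8 S2=-1 S3=48 blocked=[1, 2, 3]
Op 11: conn=-28 S1=8 S2=-6 S3=48 blocked=[1, 2, 3]
Op 12: conn=-34 S1=8 S2=-6 S3=42 blocked=[1, 2, 3]
Op 13: conn=-49 S1=8 S2=-21 S3=42 blocked=[1, 2, 3]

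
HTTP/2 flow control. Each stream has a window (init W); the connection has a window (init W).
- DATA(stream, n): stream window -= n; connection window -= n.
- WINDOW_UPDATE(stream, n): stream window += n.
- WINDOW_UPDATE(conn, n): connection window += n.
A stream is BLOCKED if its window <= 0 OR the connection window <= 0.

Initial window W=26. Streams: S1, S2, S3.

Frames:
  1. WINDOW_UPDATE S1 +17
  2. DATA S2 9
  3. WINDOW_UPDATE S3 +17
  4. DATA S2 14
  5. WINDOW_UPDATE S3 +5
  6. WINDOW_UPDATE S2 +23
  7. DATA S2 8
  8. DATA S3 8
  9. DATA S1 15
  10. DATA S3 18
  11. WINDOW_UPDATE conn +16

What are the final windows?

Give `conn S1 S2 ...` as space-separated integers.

Op 1: conn=26 S1=43 S2=26 S3=26 blocked=[]
Op 2: conn=17 S1=43 S2=17 S3=26 blocked=[]
Op 3: conn=17 S1=43 S2=17 S3=43 blocked=[]
Op 4: conn=3 S1=43 S2=3 S3=43 blocked=[]
Op 5: conn=3 S1=43 S2=3 S3=48 blocked=[]
Op 6: conn=3 S1=43 S2=26 S3=48 blocked=[]
Op 7: conn=-5 S1=43 S2=18 S3=48 blocked=[1, 2, 3]
Op 8: conn=-13 S1=43 S2=18 S3=40 blocked=[1, 2, 3]
Op 9: conn=-28 S1=28 S2=18 S3=40 blocked=[1, 2, 3]
Op 10: conn=-46 S1=28 S2=18 S3=22 blocked=[1, 2, 3]
Op 11: conn=-30 S1=28 S2=18 S3=22 blocked=[1, 2, 3]

Answer: -30 28 18 22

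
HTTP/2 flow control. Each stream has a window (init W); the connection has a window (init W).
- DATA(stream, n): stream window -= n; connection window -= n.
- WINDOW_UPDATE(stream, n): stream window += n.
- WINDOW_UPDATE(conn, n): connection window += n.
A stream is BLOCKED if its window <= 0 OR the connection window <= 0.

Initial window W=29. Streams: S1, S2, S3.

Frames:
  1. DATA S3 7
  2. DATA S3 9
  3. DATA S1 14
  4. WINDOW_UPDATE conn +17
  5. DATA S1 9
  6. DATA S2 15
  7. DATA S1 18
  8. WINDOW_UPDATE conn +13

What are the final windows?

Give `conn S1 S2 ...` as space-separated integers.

Op 1: conn=22 S1=29 S2=29 S3=22 blocked=[]
Op 2: conn=13 S1=29 S2=29 S3=13 blocked=[]
Op 3: conn=-1 S1=15 S2=29 S3=13 blocked=[1, 2, 3]
Op 4: conn=16 S1=15 S2=29 S3=13 blocked=[]
Op 5: conn=7 S1=6 S2=29 S3=13 blocked=[]
Op 6: conn=-8 S1=6 S2=14 S3=13 blocked=[1, 2, 3]
Op 7: conn=-26 S1=-12 S2=14 S3=13 blocked=[1, 2, 3]
Op 8: conn=-13 S1=-12 S2=14 S3=13 blocked=[1, 2, 3]

Answer: -13 -12 14 13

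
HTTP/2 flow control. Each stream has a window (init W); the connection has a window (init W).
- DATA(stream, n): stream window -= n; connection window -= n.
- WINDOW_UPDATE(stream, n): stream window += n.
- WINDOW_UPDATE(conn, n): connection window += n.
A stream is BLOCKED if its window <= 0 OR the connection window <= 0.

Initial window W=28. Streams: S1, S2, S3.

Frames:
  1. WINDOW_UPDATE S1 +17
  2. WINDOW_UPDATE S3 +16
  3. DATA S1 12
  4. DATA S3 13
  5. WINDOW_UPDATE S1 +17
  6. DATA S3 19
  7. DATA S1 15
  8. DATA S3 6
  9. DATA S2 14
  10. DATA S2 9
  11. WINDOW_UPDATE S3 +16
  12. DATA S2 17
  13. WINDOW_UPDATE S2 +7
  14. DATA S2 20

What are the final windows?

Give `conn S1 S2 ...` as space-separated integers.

Op 1: conn=28 S1=45 S2=28 S3=28 blocked=[]
Op 2: conn=28 S1=45 S2=28 S3=44 blocked=[]
Op 3: conn=16 S1=33 S2=28 S3=44 blocked=[]
Op 4: conn=3 S1=33 S2=28 S3=31 blocked=[]
Op 5: conn=3 S1=50 S2=28 S3=31 blocked=[]
Op 6: conn=-16 S1=50 S2=28 S3=12 blocked=[1, 2, 3]
Op 7: conn=-31 S1=35 S2=28 S3=12 blocked=[1, 2, 3]
Op 8: conn=-37 S1=35 S2=28 S3=6 blocked=[1, 2, 3]
Op 9: conn=-51 S1=35 S2=14 S3=6 blocked=[1, 2, 3]
Op 10: conn=-60 S1=35 S2=5 S3=6 blocked=[1, 2, 3]
Op 11: conn=-60 S1=35 S2=5 S3=22 blocked=[1, 2, 3]
Op 12: conn=-77 S1=35 S2=-12 S3=22 blocked=[1, 2, 3]
Op 13: conn=-77 S1=35 S2=-5 S3=22 blocked=[1, 2, 3]
Op 14: conn=-97 S1=35 S2=-25 S3=22 blocked=[1, 2, 3]

Answer: -97 35 -25 22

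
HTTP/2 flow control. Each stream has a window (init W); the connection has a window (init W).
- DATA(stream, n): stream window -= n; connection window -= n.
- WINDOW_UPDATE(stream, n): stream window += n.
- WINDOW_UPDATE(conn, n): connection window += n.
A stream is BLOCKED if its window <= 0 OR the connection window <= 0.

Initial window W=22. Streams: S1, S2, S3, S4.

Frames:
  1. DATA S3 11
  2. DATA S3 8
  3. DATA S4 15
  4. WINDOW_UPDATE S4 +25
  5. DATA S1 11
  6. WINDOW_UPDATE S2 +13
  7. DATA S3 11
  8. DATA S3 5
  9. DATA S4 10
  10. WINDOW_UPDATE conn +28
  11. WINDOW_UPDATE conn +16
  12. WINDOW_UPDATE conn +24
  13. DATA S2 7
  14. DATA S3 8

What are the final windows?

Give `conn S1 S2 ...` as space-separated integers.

Op 1: conn=11 S1=22 S2=22 S3=11 S4=22 blocked=[]
Op 2: conn=3 S1=22 S2=22 S3=3 S4=22 blocked=[]
Op 3: conn=-12 S1=22 S2=22 S3=3 S4=7 blocked=[1, 2, 3, 4]
Op 4: conn=-12 S1=22 S2=22 S3=3 S4=32 blocked=[1, 2, 3, 4]
Op 5: conn=-23 S1=11 S2=22 S3=3 S4=32 blocked=[1, 2, 3, 4]
Op 6: conn=-23 S1=11 S2=35 S3=3 S4=32 blocked=[1, 2, 3, 4]
Op 7: conn=-34 S1=11 S2=35 S3=-8 S4=32 blocked=[1, 2, 3, 4]
Op 8: conn=-39 S1=11 S2=35 S3=-13 S4=32 blocked=[1, 2, 3, 4]
Op 9: conn=-49 S1=11 S2=35 S3=-13 S4=22 blocked=[1, 2, 3, 4]
Op 10: conn=-21 S1=11 S2=35 S3=-13 S4=22 blocked=[1, 2, 3, 4]
Op 11: conn=-5 S1=11 S2=35 S3=-13 S4=22 blocked=[1, 2, 3, 4]
Op 12: conn=19 S1=11 S2=35 S3=-13 S4=22 blocked=[3]
Op 13: conn=12 S1=11 S2=28 S3=-13 S4=22 blocked=[3]
Op 14: conn=4 S1=11 S2=28 S3=-21 S4=22 blocked=[3]

Answer: 4 11 28 -21 22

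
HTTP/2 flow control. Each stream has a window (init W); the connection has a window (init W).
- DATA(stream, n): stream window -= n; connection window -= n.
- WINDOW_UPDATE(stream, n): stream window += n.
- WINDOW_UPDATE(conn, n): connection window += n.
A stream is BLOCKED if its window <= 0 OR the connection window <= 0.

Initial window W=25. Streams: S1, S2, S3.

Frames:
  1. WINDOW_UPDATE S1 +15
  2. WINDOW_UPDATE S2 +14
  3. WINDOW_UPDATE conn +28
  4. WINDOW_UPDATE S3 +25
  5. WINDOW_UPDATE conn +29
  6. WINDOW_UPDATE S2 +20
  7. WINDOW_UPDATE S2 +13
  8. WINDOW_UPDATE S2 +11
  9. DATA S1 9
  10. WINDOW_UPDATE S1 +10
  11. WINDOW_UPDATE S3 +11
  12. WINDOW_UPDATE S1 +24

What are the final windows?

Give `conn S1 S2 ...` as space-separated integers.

Answer: 73 65 83 61

Derivation:
Op 1: conn=25 S1=40 S2=25 S3=25 blocked=[]
Op 2: conn=25 S1=40 S2=39 S3=25 blocked=[]
Op 3: conn=53 S1=40 S2=39 S3=25 blocked=[]
Op 4: conn=53 S1=40 S2=39 S3=50 blocked=[]
Op 5: conn=82 S1=40 S2=39 S3=50 blocked=[]
Op 6: conn=82 S1=40 S2=59 S3=50 blocked=[]
Op 7: conn=82 S1=40 S2=72 S3=50 blocked=[]
Op 8: conn=82 S1=40 S2=83 S3=50 blocked=[]
Op 9: conn=73 S1=31 S2=83 S3=50 blocked=[]
Op 10: conn=73 S1=41 S2=83 S3=50 blocked=[]
Op 11: conn=73 S1=41 S2=83 S3=61 blocked=[]
Op 12: conn=73 S1=65 S2=83 S3=61 blocked=[]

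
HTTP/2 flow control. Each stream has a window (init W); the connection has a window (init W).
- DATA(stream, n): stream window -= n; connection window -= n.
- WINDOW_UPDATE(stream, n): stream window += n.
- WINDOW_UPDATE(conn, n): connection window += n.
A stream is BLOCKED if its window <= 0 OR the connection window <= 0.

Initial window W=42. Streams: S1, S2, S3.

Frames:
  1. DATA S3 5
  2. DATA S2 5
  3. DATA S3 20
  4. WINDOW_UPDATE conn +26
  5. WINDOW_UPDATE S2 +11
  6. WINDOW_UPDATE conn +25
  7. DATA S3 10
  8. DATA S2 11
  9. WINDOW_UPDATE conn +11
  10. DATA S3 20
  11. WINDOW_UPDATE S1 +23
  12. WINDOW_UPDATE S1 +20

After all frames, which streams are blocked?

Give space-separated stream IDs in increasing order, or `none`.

Answer: S3

Derivation:
Op 1: conn=37 S1=42 S2=42 S3=37 blocked=[]
Op 2: conn=32 S1=42 S2=37 S3=37 blocked=[]
Op 3: conn=12 S1=42 S2=37 S3=17 blocked=[]
Op 4: conn=38 S1=42 S2=37 S3=17 blocked=[]
Op 5: conn=38 S1=42 S2=48 S3=17 blocked=[]
Op 6: conn=63 S1=42 S2=48 S3=17 blocked=[]
Op 7: conn=53 S1=42 S2=48 S3=7 blocked=[]
Op 8: conn=42 S1=42 S2=37 S3=7 blocked=[]
Op 9: conn=53 S1=42 S2=37 S3=7 blocked=[]
Op 10: conn=33 S1=42 S2=37 S3=-13 blocked=[3]
Op 11: conn=33 S1=65 S2=37 S3=-13 blocked=[3]
Op 12: conn=33 S1=85 S2=37 S3=-13 blocked=[3]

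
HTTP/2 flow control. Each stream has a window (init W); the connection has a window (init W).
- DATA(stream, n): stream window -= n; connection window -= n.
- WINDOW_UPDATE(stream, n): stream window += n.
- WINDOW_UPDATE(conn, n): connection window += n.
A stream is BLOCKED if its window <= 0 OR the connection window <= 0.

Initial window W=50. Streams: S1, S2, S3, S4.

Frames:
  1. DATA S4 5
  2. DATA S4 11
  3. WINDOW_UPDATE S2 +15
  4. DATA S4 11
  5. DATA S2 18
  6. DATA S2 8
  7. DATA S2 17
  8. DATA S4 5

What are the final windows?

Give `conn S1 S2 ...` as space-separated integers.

Op 1: conn=45 S1=50 S2=50 S3=50 S4=45 blocked=[]
Op 2: conn=34 S1=50 S2=50 S3=50 S4=34 blocked=[]
Op 3: conn=34 S1=50 S2=65 S3=50 S4=34 blocked=[]
Op 4: conn=23 S1=50 S2=65 S3=50 S4=23 blocked=[]
Op 5: conn=5 S1=50 S2=47 S3=50 S4=23 blocked=[]
Op 6: conn=-3 S1=50 S2=39 S3=50 S4=23 blocked=[1, 2, 3, 4]
Op 7: conn=-20 S1=50 S2=22 S3=50 S4=23 blocked=[1, 2, 3, 4]
Op 8: conn=-25 S1=50 S2=22 S3=50 S4=18 blocked=[1, 2, 3, 4]

Answer: -25 50 22 50 18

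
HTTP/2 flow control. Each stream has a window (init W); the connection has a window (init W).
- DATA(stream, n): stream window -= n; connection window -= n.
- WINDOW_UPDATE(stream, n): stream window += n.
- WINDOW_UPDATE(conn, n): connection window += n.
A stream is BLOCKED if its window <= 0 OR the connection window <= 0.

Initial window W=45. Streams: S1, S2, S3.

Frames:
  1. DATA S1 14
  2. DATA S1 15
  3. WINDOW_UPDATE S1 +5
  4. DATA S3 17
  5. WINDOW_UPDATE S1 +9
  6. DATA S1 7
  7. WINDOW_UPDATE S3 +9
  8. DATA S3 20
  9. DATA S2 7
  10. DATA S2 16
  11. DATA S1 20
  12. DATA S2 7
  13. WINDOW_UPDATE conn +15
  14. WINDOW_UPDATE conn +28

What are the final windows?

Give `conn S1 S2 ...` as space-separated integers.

Answer: -35 3 15 17

Derivation:
Op 1: conn=31 S1=31 S2=45 S3=45 blocked=[]
Op 2: conn=16 S1=16 S2=45 S3=45 blocked=[]
Op 3: conn=16 S1=21 S2=45 S3=45 blocked=[]
Op 4: conn=-1 S1=21 S2=45 S3=28 blocked=[1, 2, 3]
Op 5: conn=-1 S1=30 S2=45 S3=28 blocked=[1, 2, 3]
Op 6: conn=-8 S1=23 S2=45 S3=28 blocked=[1, 2, 3]
Op 7: conn=-8 S1=23 S2=45 S3=37 blocked=[1, 2, 3]
Op 8: conn=-28 S1=23 S2=45 S3=17 blocked=[1, 2, 3]
Op 9: conn=-35 S1=23 S2=38 S3=17 blocked=[1, 2, 3]
Op 10: conn=-51 S1=23 S2=22 S3=17 blocked=[1, 2, 3]
Op 11: conn=-71 S1=3 S2=22 S3=17 blocked=[1, 2, 3]
Op 12: conn=-78 S1=3 S2=15 S3=17 blocked=[1, 2, 3]
Op 13: conn=-63 S1=3 S2=15 S3=17 blocked=[1, 2, 3]
Op 14: conn=-35 S1=3 S2=15 S3=17 blocked=[1, 2, 3]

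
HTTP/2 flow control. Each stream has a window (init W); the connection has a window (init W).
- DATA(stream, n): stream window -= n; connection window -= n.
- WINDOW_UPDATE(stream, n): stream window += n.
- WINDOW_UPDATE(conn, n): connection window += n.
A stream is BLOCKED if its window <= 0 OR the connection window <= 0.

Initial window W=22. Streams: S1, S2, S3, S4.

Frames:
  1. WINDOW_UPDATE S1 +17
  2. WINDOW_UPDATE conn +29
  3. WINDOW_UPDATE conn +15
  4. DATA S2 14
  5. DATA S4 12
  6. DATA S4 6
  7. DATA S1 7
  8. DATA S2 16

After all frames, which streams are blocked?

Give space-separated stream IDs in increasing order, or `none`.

Answer: S2

Derivation:
Op 1: conn=22 S1=39 S2=22 S3=22 S4=22 blocked=[]
Op 2: conn=51 S1=39 S2=22 S3=22 S4=22 blocked=[]
Op 3: conn=66 S1=39 S2=22 S3=22 S4=22 blocked=[]
Op 4: conn=52 S1=39 S2=8 S3=22 S4=22 blocked=[]
Op 5: conn=40 S1=39 S2=8 S3=22 S4=10 blocked=[]
Op 6: conn=34 S1=39 S2=8 S3=22 S4=4 blocked=[]
Op 7: conn=27 S1=32 S2=8 S3=22 S4=4 blocked=[]
Op 8: conn=11 S1=32 S2=-8 S3=22 S4=4 blocked=[2]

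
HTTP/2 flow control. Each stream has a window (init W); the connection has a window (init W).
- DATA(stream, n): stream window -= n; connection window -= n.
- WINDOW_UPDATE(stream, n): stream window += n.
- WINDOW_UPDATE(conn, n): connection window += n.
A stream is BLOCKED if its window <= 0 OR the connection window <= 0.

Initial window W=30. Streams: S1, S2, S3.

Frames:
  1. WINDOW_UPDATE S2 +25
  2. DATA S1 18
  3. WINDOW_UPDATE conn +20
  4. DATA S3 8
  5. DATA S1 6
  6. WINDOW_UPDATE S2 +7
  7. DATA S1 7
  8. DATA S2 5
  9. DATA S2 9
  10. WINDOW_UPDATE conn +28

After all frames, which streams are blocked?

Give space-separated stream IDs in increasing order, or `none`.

Op 1: conn=30 S1=30 S2=55 S3=30 blocked=[]
Op 2: conn=12 S1=12 S2=55 S3=30 blocked=[]
Op 3: conn=32 S1=12 S2=55 S3=30 blocked=[]
Op 4: conn=24 S1=12 S2=55 S3=22 blocked=[]
Op 5: conn=18 S1=6 S2=55 S3=22 blocked=[]
Op 6: conn=18 S1=6 S2=62 S3=22 blocked=[]
Op 7: conn=11 S1=-1 S2=62 S3=22 blocked=[1]
Op 8: conn=6 S1=-1 S2=57 S3=22 blocked=[1]
Op 9: conn=-3 S1=-1 S2=48 S3=22 blocked=[1, 2, 3]
Op 10: conn=25 S1=-1 S2=48 S3=22 blocked=[1]

Answer: S1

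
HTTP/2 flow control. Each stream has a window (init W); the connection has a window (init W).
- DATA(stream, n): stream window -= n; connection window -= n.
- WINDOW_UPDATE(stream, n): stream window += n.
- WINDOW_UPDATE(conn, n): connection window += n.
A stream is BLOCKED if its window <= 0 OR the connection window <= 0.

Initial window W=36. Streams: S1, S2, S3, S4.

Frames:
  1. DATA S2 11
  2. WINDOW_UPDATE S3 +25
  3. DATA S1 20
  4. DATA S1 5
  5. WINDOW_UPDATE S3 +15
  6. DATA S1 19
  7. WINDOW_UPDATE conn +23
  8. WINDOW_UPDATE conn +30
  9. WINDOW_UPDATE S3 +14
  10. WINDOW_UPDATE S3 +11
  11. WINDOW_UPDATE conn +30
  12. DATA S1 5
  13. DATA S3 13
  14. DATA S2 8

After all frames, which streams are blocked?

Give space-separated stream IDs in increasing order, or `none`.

Op 1: conn=25 S1=36 S2=25 S3=36 S4=36 blocked=[]
Op 2: conn=25 S1=36 S2=25 S3=61 S4=36 blocked=[]
Op 3: conn=5 S1=16 S2=25 S3=61 S4=36 blocked=[]
Op 4: conn=0 S1=11 S2=25 S3=61 S4=36 blocked=[1, 2, 3, 4]
Op 5: conn=0 S1=11 S2=25 S3=76 S4=36 blocked=[1, 2, 3, 4]
Op 6: conn=-19 S1=-8 S2=25 S3=76 S4=36 blocked=[1, 2, 3, 4]
Op 7: conn=4 S1=-8 S2=25 S3=76 S4=36 blocked=[1]
Op 8: conn=34 S1=-8 S2=25 S3=76 S4=36 blocked=[1]
Op 9: conn=34 S1=-8 S2=25 S3=90 S4=36 blocked=[1]
Op 10: conn=34 S1=-8 S2=25 S3=101 S4=36 blocked=[1]
Op 11: conn=64 S1=-8 S2=25 S3=101 S4=36 blocked=[1]
Op 12: conn=59 S1=-13 S2=25 S3=101 S4=36 blocked=[1]
Op 13: conn=46 S1=-13 S2=25 S3=88 S4=36 blocked=[1]
Op 14: conn=38 S1=-13 S2=17 S3=88 S4=36 blocked=[1]

Answer: S1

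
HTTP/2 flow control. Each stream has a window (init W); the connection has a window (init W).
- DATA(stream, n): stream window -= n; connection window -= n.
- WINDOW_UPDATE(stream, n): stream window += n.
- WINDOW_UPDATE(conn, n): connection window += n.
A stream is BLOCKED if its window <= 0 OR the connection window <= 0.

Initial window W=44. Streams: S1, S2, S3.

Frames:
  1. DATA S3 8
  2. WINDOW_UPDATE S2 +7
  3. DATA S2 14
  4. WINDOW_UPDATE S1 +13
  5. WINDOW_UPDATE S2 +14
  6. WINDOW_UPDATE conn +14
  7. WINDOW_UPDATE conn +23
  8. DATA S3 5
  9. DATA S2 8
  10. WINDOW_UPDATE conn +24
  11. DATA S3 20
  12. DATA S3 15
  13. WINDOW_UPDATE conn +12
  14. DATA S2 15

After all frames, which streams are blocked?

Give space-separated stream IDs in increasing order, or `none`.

Answer: S3

Derivation:
Op 1: conn=36 S1=44 S2=44 S3=36 blocked=[]
Op 2: conn=36 S1=44 S2=51 S3=36 blocked=[]
Op 3: conn=22 S1=44 S2=37 S3=36 blocked=[]
Op 4: conn=22 S1=57 S2=37 S3=36 blocked=[]
Op 5: conn=22 S1=57 S2=51 S3=36 blocked=[]
Op 6: conn=36 S1=57 S2=51 S3=36 blocked=[]
Op 7: conn=59 S1=57 S2=51 S3=36 blocked=[]
Op 8: conn=54 S1=57 S2=51 S3=31 blocked=[]
Op 9: conn=46 S1=57 S2=43 S3=31 blocked=[]
Op 10: conn=70 S1=57 S2=43 S3=31 blocked=[]
Op 11: conn=50 S1=57 S2=43 S3=11 blocked=[]
Op 12: conn=35 S1=57 S2=43 S3=-4 blocked=[3]
Op 13: conn=47 S1=57 S2=43 S3=-4 blocked=[3]
Op 14: conn=32 S1=57 S2=28 S3=-4 blocked=[3]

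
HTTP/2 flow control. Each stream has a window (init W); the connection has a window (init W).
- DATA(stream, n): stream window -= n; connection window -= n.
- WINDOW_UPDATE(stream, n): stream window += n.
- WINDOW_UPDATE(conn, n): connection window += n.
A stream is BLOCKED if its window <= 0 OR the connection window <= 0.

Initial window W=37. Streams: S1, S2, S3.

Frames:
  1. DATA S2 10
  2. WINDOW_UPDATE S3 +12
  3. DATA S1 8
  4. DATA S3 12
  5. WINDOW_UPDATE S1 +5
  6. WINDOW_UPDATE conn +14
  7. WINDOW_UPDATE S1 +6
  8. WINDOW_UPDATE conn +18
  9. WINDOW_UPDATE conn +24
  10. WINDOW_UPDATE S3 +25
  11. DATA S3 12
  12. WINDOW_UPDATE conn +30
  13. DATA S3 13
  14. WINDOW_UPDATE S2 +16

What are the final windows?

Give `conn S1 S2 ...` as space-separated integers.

Answer: 68 40 43 37

Derivation:
Op 1: conn=27 S1=37 S2=27 S3=37 blocked=[]
Op 2: conn=27 S1=37 S2=27 S3=49 blocked=[]
Op 3: conn=19 S1=29 S2=27 S3=49 blocked=[]
Op 4: conn=7 S1=29 S2=27 S3=37 blocked=[]
Op 5: conn=7 S1=34 S2=27 S3=37 blocked=[]
Op 6: conn=21 S1=34 S2=27 S3=37 blocked=[]
Op 7: conn=21 S1=40 S2=27 S3=37 blocked=[]
Op 8: conn=39 S1=40 S2=27 S3=37 blocked=[]
Op 9: conn=63 S1=40 S2=27 S3=37 blocked=[]
Op 10: conn=63 S1=40 S2=27 S3=62 blocked=[]
Op 11: conn=51 S1=40 S2=27 S3=50 blocked=[]
Op 12: conn=81 S1=40 S2=27 S3=50 blocked=[]
Op 13: conn=68 S1=40 S2=27 S3=37 blocked=[]
Op 14: conn=68 S1=40 S2=43 S3=37 blocked=[]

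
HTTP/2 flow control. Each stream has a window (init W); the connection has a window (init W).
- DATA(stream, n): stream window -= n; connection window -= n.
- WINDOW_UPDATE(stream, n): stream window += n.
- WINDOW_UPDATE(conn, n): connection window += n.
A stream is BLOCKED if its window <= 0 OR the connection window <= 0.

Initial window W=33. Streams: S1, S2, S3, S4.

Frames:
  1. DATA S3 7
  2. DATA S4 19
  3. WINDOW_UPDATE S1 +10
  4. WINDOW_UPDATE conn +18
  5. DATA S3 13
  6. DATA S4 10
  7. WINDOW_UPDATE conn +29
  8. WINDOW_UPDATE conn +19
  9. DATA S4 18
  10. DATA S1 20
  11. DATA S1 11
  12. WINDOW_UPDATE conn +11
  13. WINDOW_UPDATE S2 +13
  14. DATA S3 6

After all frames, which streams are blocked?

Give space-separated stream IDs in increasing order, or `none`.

Answer: S4

Derivation:
Op 1: conn=26 S1=33 S2=33 S3=26 S4=33 blocked=[]
Op 2: conn=7 S1=33 S2=33 S3=26 S4=14 blocked=[]
Op 3: conn=7 S1=43 S2=33 S3=26 S4=14 blocked=[]
Op 4: conn=25 S1=43 S2=33 S3=26 S4=14 blocked=[]
Op 5: conn=12 S1=43 S2=33 S3=13 S4=14 blocked=[]
Op 6: conn=2 S1=43 S2=33 S3=13 S4=4 blocked=[]
Op 7: conn=31 S1=43 S2=33 S3=13 S4=4 blocked=[]
Op 8: conn=50 S1=43 S2=33 S3=13 S4=4 blocked=[]
Op 9: conn=32 S1=43 S2=33 S3=13 S4=-14 blocked=[4]
Op 10: conn=12 S1=23 S2=33 S3=13 S4=-14 blocked=[4]
Op 11: conn=1 S1=12 S2=33 S3=13 S4=-14 blocked=[4]
Op 12: conn=12 S1=12 S2=33 S3=13 S4=-14 blocked=[4]
Op 13: conn=12 S1=12 S2=46 S3=13 S4=-14 blocked=[4]
Op 14: conn=6 S1=12 S2=46 S3=7 S4=-14 blocked=[4]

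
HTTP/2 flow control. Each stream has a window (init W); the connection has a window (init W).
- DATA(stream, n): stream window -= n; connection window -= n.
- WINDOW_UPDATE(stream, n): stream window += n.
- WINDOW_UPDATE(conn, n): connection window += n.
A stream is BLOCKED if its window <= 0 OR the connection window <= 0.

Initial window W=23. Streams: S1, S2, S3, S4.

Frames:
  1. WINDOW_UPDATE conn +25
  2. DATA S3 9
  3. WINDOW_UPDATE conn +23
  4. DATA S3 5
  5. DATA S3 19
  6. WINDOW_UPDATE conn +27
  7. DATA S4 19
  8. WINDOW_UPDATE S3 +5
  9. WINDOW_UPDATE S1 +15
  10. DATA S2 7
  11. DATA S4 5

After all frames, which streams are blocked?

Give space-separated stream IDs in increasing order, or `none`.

Op 1: conn=48 S1=23 S2=23 S3=23 S4=23 blocked=[]
Op 2: conn=39 S1=23 S2=23 S3=14 S4=23 blocked=[]
Op 3: conn=62 S1=23 S2=23 S3=14 S4=23 blocked=[]
Op 4: conn=57 S1=23 S2=23 S3=9 S4=23 blocked=[]
Op 5: conn=38 S1=23 S2=23 S3=-10 S4=23 blocked=[3]
Op 6: conn=65 S1=23 S2=23 S3=-10 S4=23 blocked=[3]
Op 7: conn=46 S1=23 S2=23 S3=-10 S4=4 blocked=[3]
Op 8: conn=46 S1=23 S2=23 S3=-5 S4=4 blocked=[3]
Op 9: conn=46 S1=38 S2=23 S3=-5 S4=4 blocked=[3]
Op 10: conn=39 S1=38 S2=16 S3=-5 S4=4 blocked=[3]
Op 11: conn=34 S1=38 S2=16 S3=-5 S4=-1 blocked=[3, 4]

Answer: S3 S4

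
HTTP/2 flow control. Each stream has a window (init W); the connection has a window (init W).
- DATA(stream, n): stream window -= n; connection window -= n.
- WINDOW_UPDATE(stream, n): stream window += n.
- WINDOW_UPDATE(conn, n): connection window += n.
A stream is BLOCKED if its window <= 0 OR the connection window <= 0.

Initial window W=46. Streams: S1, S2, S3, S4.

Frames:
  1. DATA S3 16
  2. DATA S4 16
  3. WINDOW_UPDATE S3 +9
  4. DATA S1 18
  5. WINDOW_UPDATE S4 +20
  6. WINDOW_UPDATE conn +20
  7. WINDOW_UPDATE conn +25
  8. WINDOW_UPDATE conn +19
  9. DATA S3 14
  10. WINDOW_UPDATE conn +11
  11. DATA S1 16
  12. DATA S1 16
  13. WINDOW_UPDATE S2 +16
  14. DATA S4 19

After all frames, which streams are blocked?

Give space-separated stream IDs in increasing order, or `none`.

Op 1: conn=30 S1=46 S2=46 S3=30 S4=46 blocked=[]
Op 2: conn=14 S1=46 S2=46 S3=30 S4=30 blocked=[]
Op 3: conn=14 S1=46 S2=46 S3=39 S4=30 blocked=[]
Op 4: conn=-4 S1=28 S2=46 S3=39 S4=30 blocked=[1, 2, 3, 4]
Op 5: conn=-4 S1=28 S2=46 S3=39 S4=50 blocked=[1, 2, 3, 4]
Op 6: conn=16 S1=28 S2=46 S3=39 S4=50 blocked=[]
Op 7: conn=41 S1=28 S2=46 S3=39 S4=50 blocked=[]
Op 8: conn=60 S1=28 S2=46 S3=39 S4=50 blocked=[]
Op 9: conn=46 S1=28 S2=46 S3=25 S4=50 blocked=[]
Op 10: conn=57 S1=28 S2=46 S3=25 S4=50 blocked=[]
Op 11: conn=41 S1=12 S2=46 S3=25 S4=50 blocked=[]
Op 12: conn=25 S1=-4 S2=46 S3=25 S4=50 blocked=[1]
Op 13: conn=25 S1=-4 S2=62 S3=25 S4=50 blocked=[1]
Op 14: conn=6 S1=-4 S2=62 S3=25 S4=31 blocked=[1]

Answer: S1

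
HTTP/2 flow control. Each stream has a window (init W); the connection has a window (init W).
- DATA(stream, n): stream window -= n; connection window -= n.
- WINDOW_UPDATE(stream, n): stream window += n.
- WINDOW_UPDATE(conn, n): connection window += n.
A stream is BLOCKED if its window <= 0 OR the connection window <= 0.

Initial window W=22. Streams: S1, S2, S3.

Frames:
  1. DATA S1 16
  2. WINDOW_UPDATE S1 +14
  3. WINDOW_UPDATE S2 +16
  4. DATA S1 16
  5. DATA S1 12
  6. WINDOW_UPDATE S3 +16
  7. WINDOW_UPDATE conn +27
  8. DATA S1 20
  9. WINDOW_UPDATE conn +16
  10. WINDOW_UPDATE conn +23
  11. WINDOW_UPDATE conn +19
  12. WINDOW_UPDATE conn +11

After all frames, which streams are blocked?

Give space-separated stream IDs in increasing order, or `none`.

Answer: S1

Derivation:
Op 1: conn=6 S1=6 S2=22 S3=22 blocked=[]
Op 2: conn=6 S1=20 S2=22 S3=22 blocked=[]
Op 3: conn=6 S1=20 S2=38 S3=22 blocked=[]
Op 4: conn=-10 S1=4 S2=38 S3=22 blocked=[1, 2, 3]
Op 5: conn=-22 S1=-8 S2=38 S3=22 blocked=[1, 2, 3]
Op 6: conn=-22 S1=-8 S2=38 S3=38 blocked=[1, 2, 3]
Op 7: conn=5 S1=-8 S2=38 S3=38 blocked=[1]
Op 8: conn=-15 S1=-28 S2=38 S3=38 blocked=[1, 2, 3]
Op 9: conn=1 S1=-28 S2=38 S3=38 blocked=[1]
Op 10: conn=24 S1=-28 S2=38 S3=38 blocked=[1]
Op 11: conn=43 S1=-28 S2=38 S3=38 blocked=[1]
Op 12: conn=54 S1=-28 S2=38 S3=38 blocked=[1]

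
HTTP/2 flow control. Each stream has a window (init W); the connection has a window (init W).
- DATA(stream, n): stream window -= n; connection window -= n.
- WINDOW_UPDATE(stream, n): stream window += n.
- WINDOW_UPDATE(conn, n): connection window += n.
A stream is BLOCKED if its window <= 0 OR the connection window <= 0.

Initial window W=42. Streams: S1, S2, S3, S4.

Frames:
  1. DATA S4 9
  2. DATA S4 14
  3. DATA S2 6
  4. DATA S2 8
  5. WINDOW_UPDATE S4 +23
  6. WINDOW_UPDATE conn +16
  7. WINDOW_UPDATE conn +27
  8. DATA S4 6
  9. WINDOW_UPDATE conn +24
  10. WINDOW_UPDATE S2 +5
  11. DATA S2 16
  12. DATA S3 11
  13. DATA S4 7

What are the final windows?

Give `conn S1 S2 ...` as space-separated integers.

Answer: 32 42 17 31 29

Derivation:
Op 1: conn=33 S1=42 S2=42 S3=42 S4=33 blocked=[]
Op 2: conn=19 S1=42 S2=42 S3=42 S4=19 blocked=[]
Op 3: conn=13 S1=42 S2=36 S3=42 S4=19 blocked=[]
Op 4: conn=5 S1=42 S2=28 S3=42 S4=19 blocked=[]
Op 5: conn=5 S1=42 S2=28 S3=42 S4=42 blocked=[]
Op 6: conn=21 S1=42 S2=28 S3=42 S4=42 blocked=[]
Op 7: conn=48 S1=42 S2=28 S3=42 S4=42 blocked=[]
Op 8: conn=42 S1=42 S2=28 S3=42 S4=36 blocked=[]
Op 9: conn=66 S1=42 S2=28 S3=42 S4=36 blocked=[]
Op 10: conn=66 S1=42 S2=33 S3=42 S4=36 blocked=[]
Op 11: conn=50 S1=42 S2=17 S3=42 S4=36 blocked=[]
Op 12: conn=39 S1=42 S2=17 S3=31 S4=36 blocked=[]
Op 13: conn=32 S1=42 S2=17 S3=31 S4=29 blocked=[]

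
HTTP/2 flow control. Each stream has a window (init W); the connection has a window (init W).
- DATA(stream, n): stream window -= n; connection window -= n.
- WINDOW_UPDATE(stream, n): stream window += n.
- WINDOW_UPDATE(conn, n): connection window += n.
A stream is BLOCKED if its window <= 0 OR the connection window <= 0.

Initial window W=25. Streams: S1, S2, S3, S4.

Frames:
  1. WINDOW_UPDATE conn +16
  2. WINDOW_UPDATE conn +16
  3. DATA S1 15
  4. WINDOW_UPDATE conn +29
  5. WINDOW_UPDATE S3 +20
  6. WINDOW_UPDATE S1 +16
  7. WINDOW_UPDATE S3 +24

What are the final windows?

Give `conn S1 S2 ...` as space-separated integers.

Op 1: conn=41 S1=25 S2=25 S3=25 S4=25 blocked=[]
Op 2: conn=57 S1=25 S2=25 S3=25 S4=25 blocked=[]
Op 3: conn=42 S1=10 S2=25 S3=25 S4=25 blocked=[]
Op 4: conn=71 S1=10 S2=25 S3=25 S4=25 blocked=[]
Op 5: conn=71 S1=10 S2=25 S3=45 S4=25 blocked=[]
Op 6: conn=71 S1=26 S2=25 S3=45 S4=25 blocked=[]
Op 7: conn=71 S1=26 S2=25 S3=69 S4=25 blocked=[]

Answer: 71 26 25 69 25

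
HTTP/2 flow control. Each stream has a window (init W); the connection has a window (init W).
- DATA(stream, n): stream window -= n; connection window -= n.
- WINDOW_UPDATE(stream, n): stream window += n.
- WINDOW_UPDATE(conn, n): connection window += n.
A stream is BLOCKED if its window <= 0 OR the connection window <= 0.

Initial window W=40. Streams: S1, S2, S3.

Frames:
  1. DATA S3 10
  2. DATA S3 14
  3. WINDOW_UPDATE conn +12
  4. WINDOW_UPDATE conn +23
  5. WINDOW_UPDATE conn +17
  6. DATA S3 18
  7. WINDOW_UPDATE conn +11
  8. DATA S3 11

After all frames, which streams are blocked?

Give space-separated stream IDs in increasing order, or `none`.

Op 1: conn=30 S1=40 S2=40 S3=30 blocked=[]
Op 2: conn=16 S1=40 S2=40 S3=16 blocked=[]
Op 3: conn=28 S1=40 S2=40 S3=16 blocked=[]
Op 4: conn=51 S1=40 S2=40 S3=16 blocked=[]
Op 5: conn=68 S1=40 S2=40 S3=16 blocked=[]
Op 6: conn=50 S1=40 S2=40 S3=-2 blocked=[3]
Op 7: conn=61 S1=40 S2=40 S3=-2 blocked=[3]
Op 8: conn=50 S1=40 S2=40 S3=-13 blocked=[3]

Answer: S3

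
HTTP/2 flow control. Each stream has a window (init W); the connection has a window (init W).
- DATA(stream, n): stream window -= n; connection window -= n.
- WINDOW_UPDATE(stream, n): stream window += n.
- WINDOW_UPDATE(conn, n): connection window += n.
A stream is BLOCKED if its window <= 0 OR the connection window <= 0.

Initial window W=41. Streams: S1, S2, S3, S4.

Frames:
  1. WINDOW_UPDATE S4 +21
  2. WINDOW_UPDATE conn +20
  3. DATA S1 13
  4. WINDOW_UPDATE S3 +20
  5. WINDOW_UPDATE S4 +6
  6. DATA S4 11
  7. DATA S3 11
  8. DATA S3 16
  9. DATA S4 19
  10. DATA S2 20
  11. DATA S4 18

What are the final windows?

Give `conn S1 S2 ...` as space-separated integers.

Answer: -47 28 21 34 20

Derivation:
Op 1: conn=41 S1=41 S2=41 S3=41 S4=62 blocked=[]
Op 2: conn=61 S1=41 S2=41 S3=41 S4=62 blocked=[]
Op 3: conn=48 S1=28 S2=41 S3=41 S4=62 blocked=[]
Op 4: conn=48 S1=28 S2=41 S3=61 S4=62 blocked=[]
Op 5: conn=48 S1=28 S2=41 S3=61 S4=68 blocked=[]
Op 6: conn=37 S1=28 S2=41 S3=61 S4=57 blocked=[]
Op 7: conn=26 S1=28 S2=41 S3=50 S4=57 blocked=[]
Op 8: conn=10 S1=28 S2=41 S3=34 S4=57 blocked=[]
Op 9: conn=-9 S1=28 S2=41 S3=34 S4=38 blocked=[1, 2, 3, 4]
Op 10: conn=-29 S1=28 S2=21 S3=34 S4=38 blocked=[1, 2, 3, 4]
Op 11: conn=-47 S1=28 S2=21 S3=34 S4=20 blocked=[1, 2, 3, 4]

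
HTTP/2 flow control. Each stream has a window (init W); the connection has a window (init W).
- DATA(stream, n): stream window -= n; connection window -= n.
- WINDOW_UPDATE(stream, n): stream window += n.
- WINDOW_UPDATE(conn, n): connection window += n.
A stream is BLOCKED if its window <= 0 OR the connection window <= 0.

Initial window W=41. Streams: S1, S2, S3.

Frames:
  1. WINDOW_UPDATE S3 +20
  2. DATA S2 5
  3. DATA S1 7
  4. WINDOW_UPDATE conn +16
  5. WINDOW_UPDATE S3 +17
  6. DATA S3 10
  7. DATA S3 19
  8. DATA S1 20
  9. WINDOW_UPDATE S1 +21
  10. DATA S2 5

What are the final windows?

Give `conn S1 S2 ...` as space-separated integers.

Answer: -9 35 31 49

Derivation:
Op 1: conn=41 S1=41 S2=41 S3=61 blocked=[]
Op 2: conn=36 S1=41 S2=36 S3=61 blocked=[]
Op 3: conn=29 S1=34 S2=36 S3=61 blocked=[]
Op 4: conn=45 S1=34 S2=36 S3=61 blocked=[]
Op 5: conn=45 S1=34 S2=36 S3=78 blocked=[]
Op 6: conn=35 S1=34 S2=36 S3=68 blocked=[]
Op 7: conn=16 S1=34 S2=36 S3=49 blocked=[]
Op 8: conn=-4 S1=14 S2=36 S3=49 blocked=[1, 2, 3]
Op 9: conn=-4 S1=35 S2=36 S3=49 blocked=[1, 2, 3]
Op 10: conn=-9 S1=35 S2=31 S3=49 blocked=[1, 2, 3]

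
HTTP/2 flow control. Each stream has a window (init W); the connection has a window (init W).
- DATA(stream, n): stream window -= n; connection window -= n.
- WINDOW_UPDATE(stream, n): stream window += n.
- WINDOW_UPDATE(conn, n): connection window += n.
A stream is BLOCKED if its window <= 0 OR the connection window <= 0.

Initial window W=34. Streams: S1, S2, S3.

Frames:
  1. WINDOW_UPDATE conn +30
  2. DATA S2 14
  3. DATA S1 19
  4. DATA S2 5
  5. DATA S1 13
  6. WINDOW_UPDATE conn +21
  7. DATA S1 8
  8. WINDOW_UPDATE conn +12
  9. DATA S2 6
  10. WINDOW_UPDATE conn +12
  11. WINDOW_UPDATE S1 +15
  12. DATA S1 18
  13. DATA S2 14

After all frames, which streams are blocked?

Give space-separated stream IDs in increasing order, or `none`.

Op 1: conn=64 S1=34 S2=34 S3=34 blocked=[]
Op 2: conn=50 S1=34 S2=20 S3=34 blocked=[]
Op 3: conn=31 S1=15 S2=20 S3=34 blocked=[]
Op 4: conn=26 S1=15 S2=15 S3=34 blocked=[]
Op 5: conn=13 S1=2 S2=15 S3=34 blocked=[]
Op 6: conn=34 S1=2 S2=15 S3=34 blocked=[]
Op 7: conn=26 S1=-6 S2=15 S3=34 blocked=[1]
Op 8: conn=38 S1=-6 S2=15 S3=34 blocked=[1]
Op 9: conn=32 S1=-6 S2=9 S3=34 blocked=[1]
Op 10: conn=44 S1=-6 S2=9 S3=34 blocked=[1]
Op 11: conn=44 S1=9 S2=9 S3=34 blocked=[]
Op 12: conn=26 S1=-9 S2=9 S3=34 blocked=[1]
Op 13: conn=12 S1=-9 S2=-5 S3=34 blocked=[1, 2]

Answer: S1 S2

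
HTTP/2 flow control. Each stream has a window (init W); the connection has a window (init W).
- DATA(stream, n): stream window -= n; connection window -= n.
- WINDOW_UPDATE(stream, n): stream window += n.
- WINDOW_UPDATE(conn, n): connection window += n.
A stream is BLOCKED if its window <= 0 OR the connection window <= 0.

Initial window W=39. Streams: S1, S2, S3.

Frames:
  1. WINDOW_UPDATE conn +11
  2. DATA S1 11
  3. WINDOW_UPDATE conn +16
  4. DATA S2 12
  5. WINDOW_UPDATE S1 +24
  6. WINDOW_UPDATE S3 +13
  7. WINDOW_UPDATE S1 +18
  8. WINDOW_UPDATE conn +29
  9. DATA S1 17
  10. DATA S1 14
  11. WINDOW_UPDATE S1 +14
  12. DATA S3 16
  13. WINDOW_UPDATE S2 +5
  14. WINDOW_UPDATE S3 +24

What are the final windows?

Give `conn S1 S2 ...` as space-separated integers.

Answer: 25 53 32 60

Derivation:
Op 1: conn=50 S1=39 S2=39 S3=39 blocked=[]
Op 2: conn=39 S1=28 S2=39 S3=39 blocked=[]
Op 3: conn=55 S1=28 S2=39 S3=39 blocked=[]
Op 4: conn=43 S1=28 S2=27 S3=39 blocked=[]
Op 5: conn=43 S1=52 S2=27 S3=39 blocked=[]
Op 6: conn=43 S1=52 S2=27 S3=52 blocked=[]
Op 7: conn=43 S1=70 S2=27 S3=52 blocked=[]
Op 8: conn=72 S1=70 S2=27 S3=52 blocked=[]
Op 9: conn=55 S1=53 S2=27 S3=52 blocked=[]
Op 10: conn=41 S1=39 S2=27 S3=52 blocked=[]
Op 11: conn=41 S1=53 S2=27 S3=52 blocked=[]
Op 12: conn=25 S1=53 S2=27 S3=36 blocked=[]
Op 13: conn=25 S1=53 S2=32 S3=36 blocked=[]
Op 14: conn=25 S1=53 S2=32 S3=60 blocked=[]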